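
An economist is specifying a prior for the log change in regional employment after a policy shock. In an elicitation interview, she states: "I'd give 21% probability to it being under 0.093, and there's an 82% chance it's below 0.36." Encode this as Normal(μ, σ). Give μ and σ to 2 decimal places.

The p-quantile of Normal(μ,σ) is μ + z_p·σ, with z_{0.21} = -0.8064 and z_{0.82} = 0.9154.
Eliminate σ: μ = (z₂·x₁ − z₁·x₂)/(z₂ − z₁) = (0.9154·0.093 − (-0.8064)·0.36)/1.722 = 0.22.
Then σ = (x₂ − x₁)/(z₂ − z₁) = (0.36 − 0.093)/1.722 = 0.16.

μ = 0.22, σ = 0.16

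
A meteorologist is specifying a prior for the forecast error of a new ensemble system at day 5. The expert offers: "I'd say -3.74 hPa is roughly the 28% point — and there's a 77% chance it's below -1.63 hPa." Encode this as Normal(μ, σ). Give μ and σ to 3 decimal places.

The p-quantile of Normal(μ,σ) is μ + z_p·σ, with z_{0.28} = -0.5828 and z_{0.77} = 0.7388.
Eliminate σ: μ = (z₂·x₁ − z₁·x₂)/(z₂ − z₁) = (0.7388·-3.74 − (-0.5828)·-1.63)/1.322 = -2.810.
Then σ = (x₂ − x₁)/(z₂ − z₁) = (-1.63 − -3.74)/1.322 = 1.596.

μ = -2.810, σ = 1.596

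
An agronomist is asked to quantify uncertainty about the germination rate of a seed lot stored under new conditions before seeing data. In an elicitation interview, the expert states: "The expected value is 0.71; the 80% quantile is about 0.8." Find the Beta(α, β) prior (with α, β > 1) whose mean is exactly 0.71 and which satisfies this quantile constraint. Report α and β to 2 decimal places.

α ≈ 13.25, β ≈ 5.41

With mean 0.71 fixed, write α = 0.71s, β = 0.29s where s = α+β.
Need P(θ < 0.8) = 0.8 under Beta(0.71s, 0.29s). Normal approximation: (q−m)/√(m(1−m)/s) ≈ z_{0.8} = 0.842, so s ≈ 0.71·0.29·(0.842)²/(0.8−0.71)² = 18.0.
At s = 18.0: P(θ<0.8) ≈ 0.795. Adjusting to match 0.8 gives s ≈ 18.66.
So α = 0.71·18.66 ≈ 13.25, β = 0.29·18.66 ≈ 5.41.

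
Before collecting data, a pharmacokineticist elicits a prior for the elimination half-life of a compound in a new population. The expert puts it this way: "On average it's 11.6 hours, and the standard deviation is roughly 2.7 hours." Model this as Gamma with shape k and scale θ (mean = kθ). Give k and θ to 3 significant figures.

For Gamma(k, scale θ): mean = kθ, variance = kθ², so CV = 1/√k.
CV = SD/mean = 2.7/11.6 = 0.2328, hence k = 1/CV² = 18.5.
Then θ = mean/k = 11.6/18.5 = 0.628.

k ≈ 18.5, θ ≈ 0.628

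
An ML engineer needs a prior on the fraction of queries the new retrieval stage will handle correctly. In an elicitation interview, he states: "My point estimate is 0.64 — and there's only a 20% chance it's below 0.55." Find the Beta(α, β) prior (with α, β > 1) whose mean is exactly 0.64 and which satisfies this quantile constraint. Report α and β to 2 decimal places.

With mean 0.64 fixed, write α = 0.64s, β = 0.36s where s = α+β.
Need P(θ < 0.55) = 0.2 under Beta(0.64s, 0.36s). Normal approximation: (q−m)/√(m(1−m)/s) ≈ z_{0.2} = -0.842, so s ≈ 0.64·0.36·(-0.842)²/(0.55−0.64)² = 20.1.
At s = 20.1: P(θ<0.55) ≈ 0.197. Adjusting to match 0.2 gives s ≈ 19.59.
So α = 0.64·19.59 ≈ 12.54, β = 0.36·19.59 ≈ 7.05.

α ≈ 12.54, β ≈ 7.05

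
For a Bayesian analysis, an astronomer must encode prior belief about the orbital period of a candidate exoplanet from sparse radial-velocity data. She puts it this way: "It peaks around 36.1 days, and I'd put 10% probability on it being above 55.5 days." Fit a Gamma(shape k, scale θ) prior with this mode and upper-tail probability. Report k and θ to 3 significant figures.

Gamma(k,θ) with k>1 has mode (k−1)θ, so θ = 36.1/(k−1).
Need P(X < 55.5) = 0.9 with θ tied to k this way. Start at k = 2, θ = 36.1: P(X<55.5) ≈ 0.455.
Too low — raise k to concentrate. Iterating converges to k ≈ 11.1.
Then θ = 36.1/(11.1−1) ≈ 3.58.

k ≈ 11.1, θ ≈ 3.58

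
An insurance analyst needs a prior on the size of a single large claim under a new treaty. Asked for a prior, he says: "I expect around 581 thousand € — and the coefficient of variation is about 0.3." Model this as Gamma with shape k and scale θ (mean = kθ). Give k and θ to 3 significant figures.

k ≈ 11.1, θ ≈ 52.3

For Gamma(k, scale θ): mean = kθ, variance = kθ², so CV = 1/√k.
CV = 0.3, hence k = 1/CV² = 11.1.
Then θ = mean/k = 581/11.1 = 52.3.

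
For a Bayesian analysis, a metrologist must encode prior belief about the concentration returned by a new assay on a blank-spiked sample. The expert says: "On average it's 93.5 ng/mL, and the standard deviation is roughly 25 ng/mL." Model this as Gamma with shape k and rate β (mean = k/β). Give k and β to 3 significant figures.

For Gamma(k, rate β): mean = k/β, variance = k/β², so CV = 1/√k.
CV = SD/mean = 25/93.5 = 0.2674, hence k = 1/CV² = 14.
Then β = k/mean = 14/93.5 = 0.15.

k ≈ 14, β ≈ 0.15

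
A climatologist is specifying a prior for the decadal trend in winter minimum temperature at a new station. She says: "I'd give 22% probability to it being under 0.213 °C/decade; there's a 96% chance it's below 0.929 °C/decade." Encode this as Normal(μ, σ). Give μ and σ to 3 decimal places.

μ = 0.432, σ = 0.284

For Normal(μ,σ), the p-quantile is μ + z_p·σ. Here z_{0.22} = -0.7722, z_{0.96} = 1.751.
So 0.213 = μ − 0.7722σ and 0.929 = μ + 1.751σ.
Subtracting: σ = (0.929 − 0.213)/(1.751 − (-0.7722)) = 0.284.
Then μ = 0.213 − (-0.7722)·0.284 = 0.432.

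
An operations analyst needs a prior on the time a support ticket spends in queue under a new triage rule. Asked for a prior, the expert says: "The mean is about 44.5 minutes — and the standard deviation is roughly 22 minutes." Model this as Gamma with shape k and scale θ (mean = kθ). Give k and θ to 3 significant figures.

For Gamma(k, scale θ): mean = kθ, variance = kθ², so CV = 1/√k.
CV = SD/mean = 22/44.5 = 0.4944, hence k = 1/CV² = 4.09.
Then θ = mean/k = 44.5/4.09 = 10.9.

k ≈ 4.09, θ ≈ 10.9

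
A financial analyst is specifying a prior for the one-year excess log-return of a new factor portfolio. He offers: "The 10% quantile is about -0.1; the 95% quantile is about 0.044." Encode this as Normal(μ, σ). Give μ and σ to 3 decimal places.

For Normal(μ,σ), the p-quantile is μ + z_p·σ. Here z_{0.1} = -1.282, z_{0.95} = 1.645.
So -0.1 = μ − 1.282σ and 0.044 = μ + 1.645σ.
Subtracting: σ = (0.044 − -0.1)/(1.645 − (-1.282)) = 0.049.
Then μ = -0.1 − (-1.282)·0.049 = -0.037.

μ = -0.037, σ = 0.049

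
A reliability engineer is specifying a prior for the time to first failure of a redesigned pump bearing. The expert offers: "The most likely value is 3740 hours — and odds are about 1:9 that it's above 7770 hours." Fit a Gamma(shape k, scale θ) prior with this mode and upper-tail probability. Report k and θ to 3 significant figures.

k ≈ 4.59, θ ≈ 1040

Gamma(k,θ) with k>1 has mode (k−1)θ, so θ = 3740/(k−1).
Need P(X < 7770) = 0.9 with θ tied to k this way. Start at k = 2, θ = 3740: P(X<7770) ≈ 0.615.
Too low — raise k to concentrate. Iterating converges to k ≈ 4.59.
Then θ = 3740/(4.59−1) ≈ 1040.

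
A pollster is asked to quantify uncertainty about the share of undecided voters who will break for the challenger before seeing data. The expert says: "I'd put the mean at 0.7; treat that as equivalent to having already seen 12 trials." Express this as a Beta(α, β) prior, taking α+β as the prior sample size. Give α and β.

α = 8.4, β = 3.6

Under the effective-sample-size interpretation, Beta(α, β) has prior mean α/(α+β) and prior sample size α+β.
So α+β = 12 and α/(α+β) = 0.7, giving α = 0.7·12 = 8.4 and β = 12 − 8.4 = 3.6.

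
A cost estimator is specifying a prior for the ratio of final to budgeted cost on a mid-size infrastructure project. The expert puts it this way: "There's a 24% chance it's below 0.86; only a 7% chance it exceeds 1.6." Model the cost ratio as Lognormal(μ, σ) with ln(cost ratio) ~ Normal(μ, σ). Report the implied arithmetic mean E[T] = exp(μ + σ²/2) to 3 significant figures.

E[T] ≈ 1.09

If T ~ Lognormal(μ,σ) then ln T ~ Normal(μ,σ), so the p-quantile of ln T is μ + z_p·σ.
ln(0.86) = -0.1508 and ln(1.6) = 0.47; z_{0.24} = -0.7063, z_{0.93} = 1.476.
σ = (0.47 − -0.1508)/(1.476 − (-0.7063)) = 0.285.
μ = -0.1508 − (-0.7063)·0.285 = 0.050.
E[T] = exp(μ + σ²/2) = exp(0.050 + 0.0405) = 1.09.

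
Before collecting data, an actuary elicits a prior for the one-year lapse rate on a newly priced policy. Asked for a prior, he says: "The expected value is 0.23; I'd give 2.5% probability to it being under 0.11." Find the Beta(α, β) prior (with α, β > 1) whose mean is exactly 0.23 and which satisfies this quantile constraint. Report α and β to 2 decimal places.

α ≈ 8.29, β ≈ 27.77

With mean 0.23 fixed, write α = 0.23s, β = 0.77s where s = α+β.
Need P(θ < 0.11) = 0.025 under Beta(0.23s, 0.77s). Normal approximation: (q−m)/√(m(1−m)/s) ≈ z_{0.025} = -1.96, so s ≈ 0.23·0.77·(-1.96)²/(0.11−0.23)² = 47.2.
At s = 47.2: P(θ<0.11) ≈ 0.012. Adjusting to match 0.025 gives s ≈ 36.06.
So α = 0.23·36.06 ≈ 8.29, β = 0.77·36.06 ≈ 27.77.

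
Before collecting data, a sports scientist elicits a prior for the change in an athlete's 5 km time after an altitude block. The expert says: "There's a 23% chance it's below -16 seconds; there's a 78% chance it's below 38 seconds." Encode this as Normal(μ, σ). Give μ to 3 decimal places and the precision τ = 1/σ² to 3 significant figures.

μ = 10.404, τ = 0.000783

For Normal(μ,σ), the p-quantile is μ + z_p·σ. Here z_{0.23} = -0.7388, z_{0.78} = 0.7722.
So -16 = μ − 0.7388σ and 38 = μ + 0.7722σ.
Subtracting: σ = (38 − -16)/(0.7722 − (-0.7388)) = 35.737.
Then μ = -16 − (-0.7388)·35.737 = 10.404.
Precision τ = 1/σ² = 1/35.74² = 0.000783.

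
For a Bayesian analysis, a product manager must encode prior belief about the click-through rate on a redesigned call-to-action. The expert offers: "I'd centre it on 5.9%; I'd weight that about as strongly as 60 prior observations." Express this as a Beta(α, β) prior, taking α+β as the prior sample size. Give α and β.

Under the effective-sample-size interpretation, Beta(α, β) has prior mean α/(α+β) and prior sample size α+β.
So α+β = 60 and α/(α+β) = 0.059, giving α = 0.059·60 = 3.54 and β = 60 − 3.54 = 56.46.

α = 3.54, β = 56.46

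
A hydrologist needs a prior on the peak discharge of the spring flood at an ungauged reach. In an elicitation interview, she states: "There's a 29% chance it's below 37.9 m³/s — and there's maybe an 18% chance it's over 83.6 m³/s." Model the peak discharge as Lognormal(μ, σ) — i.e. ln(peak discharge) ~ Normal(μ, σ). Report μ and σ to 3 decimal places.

If T ~ Lognormal(μ,σ) then ln T ~ Normal(μ,σ), so the p-quantile of ln T is μ + z_p·σ.
ln(37.9) = 3.635 and ln(83.6) = 4.426; z_{0.29} = -0.5534, z_{0.82} = 0.9154.
σ = (4.426 − 3.635)/(0.9154 − (-0.5534)) = 0.539.
μ = 3.635 − (-0.5534)·0.539 = 3.933.

μ ≈ 3.933, σ ≈ 0.539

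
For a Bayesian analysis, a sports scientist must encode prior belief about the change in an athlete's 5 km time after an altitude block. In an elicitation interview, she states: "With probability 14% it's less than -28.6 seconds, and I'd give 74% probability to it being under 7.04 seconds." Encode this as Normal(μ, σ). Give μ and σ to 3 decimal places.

μ = -6.262, σ = 20.677

The p-quantile of Normal(μ,σ) is μ + z_p·σ, with z_{0.14} = -1.08 and z_{0.74} = 0.6433.
Eliminate σ: μ = (z₂·x₁ − z₁·x₂)/(z₂ − z₁) = (0.6433·-28.6 − (-1.08)·7.04)/1.724 = -6.262.
Then σ = (x₂ − x₁)/(z₂ − z₁) = (7.04 − -28.6)/1.724 = 20.677.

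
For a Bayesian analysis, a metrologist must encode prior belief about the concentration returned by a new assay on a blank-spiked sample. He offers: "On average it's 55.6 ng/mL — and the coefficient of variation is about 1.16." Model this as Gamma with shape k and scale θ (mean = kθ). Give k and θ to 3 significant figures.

k ≈ 0.743, θ ≈ 74.8

For Gamma(k, scale θ): mean = kθ, variance = kθ², so CV = 1/√k.
CV = 1.16, hence k = 1/CV² = 0.743.
Then θ = mean/k = 55.6/0.743 = 74.8.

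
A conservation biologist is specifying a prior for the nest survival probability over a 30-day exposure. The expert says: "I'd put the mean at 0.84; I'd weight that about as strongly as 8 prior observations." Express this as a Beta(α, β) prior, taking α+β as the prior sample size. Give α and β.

Under the effective-sample-size interpretation, Beta(α, β) has prior mean α/(α+β) and prior sample size α+β.
So α+β = 8 and α/(α+β) = 0.84, giving α = 0.84·8 = 6.72 and β = 8 − 6.72 = 1.28.

α = 6.72, β = 1.28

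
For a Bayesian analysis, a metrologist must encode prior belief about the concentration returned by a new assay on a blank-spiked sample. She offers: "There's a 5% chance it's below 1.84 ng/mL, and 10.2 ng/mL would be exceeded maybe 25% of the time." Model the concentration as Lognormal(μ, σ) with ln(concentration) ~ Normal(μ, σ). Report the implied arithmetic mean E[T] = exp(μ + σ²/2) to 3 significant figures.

If T ~ Lognormal(μ,σ) then ln T ~ Normal(μ,σ), so the p-quantile of ln T is μ + z_p·σ.
ln(1.84) = 0.6098 and ln(10.2) = 2.322; z_{0.05} = -1.645, z_{0.75} = 0.6745.
σ = (2.322 − 0.6098)/(0.6745 − (-1.645)) = 0.738.
μ = 0.6098 − (-1.645)·0.738 = 1.824.
E[T] = exp(μ + σ²/2) = exp(1.824 + 0.2726) = 8.14 ng/mL.

E[T] ≈ 8.14 ng/mL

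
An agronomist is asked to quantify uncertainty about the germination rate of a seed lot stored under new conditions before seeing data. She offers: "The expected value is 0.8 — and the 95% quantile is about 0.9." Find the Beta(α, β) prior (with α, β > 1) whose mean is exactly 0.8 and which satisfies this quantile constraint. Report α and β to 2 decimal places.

With mean 0.8 fixed, write α = 0.8s, β = 0.2s where s = α+β.
Need P(θ < 0.9) = 0.95 under Beta(0.8s, 0.2s). Normal approximation: (q−m)/√(m(1−m)/s) ≈ z_{0.95} = 1.64, so s ≈ 0.8·0.2·(1.64)²/(0.9−0.8)² = 43.3.
At s = 43.3: P(θ<0.9) ≈ 0.969. Adjusting to match 0.95 gives s ≈ 34.32.
So α = 0.8·34.32 ≈ 27.45, β = 0.2·34.32 ≈ 6.86.

α ≈ 27.45, β ≈ 6.86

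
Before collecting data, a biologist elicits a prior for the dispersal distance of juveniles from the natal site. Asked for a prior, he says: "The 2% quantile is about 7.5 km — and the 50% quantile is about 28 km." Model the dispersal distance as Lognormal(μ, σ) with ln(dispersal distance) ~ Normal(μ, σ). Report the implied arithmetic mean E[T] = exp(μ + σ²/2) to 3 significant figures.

If T ~ Lognormal(μ,σ) then ln T ~ Normal(μ,σ), so the p-quantile of ln T is μ + z_p·σ.
ln(7.5) = 2.015 and ln(28) = 3.332; z_{0.02} = -2.054, z_{0.5} = 0.
σ = (3.332 − 2.015)/(0 − (-2.054)) = 0.641.
μ = 2.015 − (-2.054)·0.641 = 3.332.
E[T] = exp(μ + σ²/2) = exp(3.332 + 0.2057) = 34.4 km.

E[T] ≈ 34.4 km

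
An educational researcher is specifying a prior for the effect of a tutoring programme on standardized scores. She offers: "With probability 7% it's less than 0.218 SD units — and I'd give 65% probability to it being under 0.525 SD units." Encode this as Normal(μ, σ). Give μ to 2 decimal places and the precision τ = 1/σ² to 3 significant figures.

For Normal(μ,σ), the p-quantile is μ + z_p·σ. Here z_{0.07} = -1.476, z_{0.65} = 0.3853.
So 0.218 = μ − 1.476σ and 0.525 = μ + 0.3853σ.
Subtracting: σ = (0.525 − 0.218)/(0.3853 − (-1.476)) = 0.16.
Then μ = 0.218 − (-1.476)·0.16 = 0.46.
Precision τ = 1/σ² = 1/0.165² = 36.8.

μ = 0.46, τ = 36.8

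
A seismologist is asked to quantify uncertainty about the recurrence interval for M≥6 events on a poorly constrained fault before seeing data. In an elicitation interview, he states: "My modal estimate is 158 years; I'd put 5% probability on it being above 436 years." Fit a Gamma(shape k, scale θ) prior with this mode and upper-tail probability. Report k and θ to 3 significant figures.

k ≈ 3.6, θ ≈ 60.7

Gamma(k,θ) with k>1 has mode (k−1)θ, so θ = 158/(k−1).
Need P(X < 436) = 0.95 with θ tied to k this way. Start at k = 2, θ = 158: P(X<436) ≈ 0.762.
Too low — raise k to concentrate. Iterating converges to k ≈ 3.6.
Then θ = 158/(3.6−1) ≈ 60.7.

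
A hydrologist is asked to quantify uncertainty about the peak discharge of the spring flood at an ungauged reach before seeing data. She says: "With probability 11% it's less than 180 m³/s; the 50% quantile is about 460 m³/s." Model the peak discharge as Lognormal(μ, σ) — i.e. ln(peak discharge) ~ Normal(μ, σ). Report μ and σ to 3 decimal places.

If T ~ Lognormal(μ,σ) then ln T ~ Normal(μ,σ), so the p-quantile of ln T is μ + z_p·σ.
ln(180) = 5.193 and ln(460) = 6.131; z_{0.11} = -1.227, z_{0.5} = 0.
σ = (6.131 − 5.193)/(0 − (-1.227)) = 0.765.
μ = 5.193 − (-1.227)·0.765 = 6.131.

μ ≈ 6.131, σ ≈ 0.765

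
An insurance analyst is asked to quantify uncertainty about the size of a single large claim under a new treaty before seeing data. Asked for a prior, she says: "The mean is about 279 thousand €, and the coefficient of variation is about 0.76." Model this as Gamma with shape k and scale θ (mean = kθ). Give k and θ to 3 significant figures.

k ≈ 1.73, θ ≈ 161

For Gamma(k, scale θ): mean = kθ, variance = kθ², so CV = 1/√k.
CV = 0.76, hence k = 1/CV² = 1.73.
Then θ = mean/k = 279/1.73 = 161.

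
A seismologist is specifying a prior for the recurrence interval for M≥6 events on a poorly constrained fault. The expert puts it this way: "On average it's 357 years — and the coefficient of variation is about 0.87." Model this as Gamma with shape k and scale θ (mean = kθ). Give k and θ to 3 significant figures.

k ≈ 1.32, θ ≈ 270

For Gamma(k, scale θ): mean = kθ, variance = kθ², so CV = 1/√k.
CV = 0.87, hence k = 1/CV² = 1.32.
Then θ = mean/k = 357/1.32 = 270.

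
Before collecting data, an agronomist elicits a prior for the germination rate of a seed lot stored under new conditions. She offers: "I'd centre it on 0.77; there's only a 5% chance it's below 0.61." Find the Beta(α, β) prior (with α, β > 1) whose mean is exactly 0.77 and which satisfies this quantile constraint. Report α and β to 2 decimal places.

α ≈ 16.46, β ≈ 4.92

With mean 0.77 fixed, write α = 0.77s, β = 0.23s where s = α+β.
Need P(θ < 0.61) = 0.05 under Beta(0.77s, 0.23s). Normal approximation: (q−m)/√(m(1−m)/s) ≈ z_{0.05} = -1.64, so s ≈ 0.77·0.23·(-1.64)²/(0.61−0.77)² = 18.7.
At s = 18.7: P(θ<0.61) ≈ 0.061. Adjusting to match 0.05 gives s ≈ 21.38.
So α = 0.77·21.38 ≈ 16.46, β = 0.23·21.38 ≈ 4.92.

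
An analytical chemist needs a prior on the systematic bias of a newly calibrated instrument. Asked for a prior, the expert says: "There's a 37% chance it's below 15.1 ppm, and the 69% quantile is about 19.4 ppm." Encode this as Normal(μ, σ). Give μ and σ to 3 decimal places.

μ = 16.824, σ = 5.195

The p-quantile of Normal(μ,σ) is μ + z_p·σ, with z_{0.37} = -0.3319 and z_{0.69} = 0.4959.
Eliminate σ: μ = (z₂·x₁ − z₁·x₂)/(z₂ − z₁) = (0.4959·15.1 − (-0.3319)·19.4)/0.8277 = 16.824.
Then σ = (x₂ − x₁)/(z₂ − z₁) = (19.4 − 15.1)/0.8277 = 5.195.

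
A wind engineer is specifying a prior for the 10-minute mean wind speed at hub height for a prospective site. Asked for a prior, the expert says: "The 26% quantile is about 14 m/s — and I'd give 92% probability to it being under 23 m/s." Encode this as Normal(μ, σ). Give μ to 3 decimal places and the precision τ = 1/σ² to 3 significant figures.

For Normal(μ,σ), the p-quantile is μ + z_p·σ. Here z_{0.26} = -0.6433, z_{0.92} = 1.405.
So 14 = μ − 0.6433σ and 23 = μ + 1.405σ.
Subtracting: σ = (23 − 14)/(1.405 − (-0.6433)) = 4.394.
Then μ = 14 − (-0.6433)·4.394 = 16.827.
Precision τ = 1/σ² = 1/4.394² = 0.0518.

μ = 16.827, τ = 0.0518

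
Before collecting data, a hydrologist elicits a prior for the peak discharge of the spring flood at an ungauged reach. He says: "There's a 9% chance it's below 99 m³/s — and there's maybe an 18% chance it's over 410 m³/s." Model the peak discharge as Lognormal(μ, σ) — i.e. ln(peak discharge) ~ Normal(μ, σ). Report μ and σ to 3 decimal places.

If T ~ Lognormal(μ,σ) then ln T ~ Normal(μ,σ), so the p-quantile of ln T is μ + z_p·σ.
ln(99) = 4.595 and ln(410) = 6.016; z_{0.09} = -1.341, z_{0.82} = 0.9154.
σ = (6.016 − 4.595)/(0.9154 − (-1.341)) = 0.630.
μ = 4.595 − (-1.341)·0.630 = 5.440.

μ ≈ 5.440, σ ≈ 0.630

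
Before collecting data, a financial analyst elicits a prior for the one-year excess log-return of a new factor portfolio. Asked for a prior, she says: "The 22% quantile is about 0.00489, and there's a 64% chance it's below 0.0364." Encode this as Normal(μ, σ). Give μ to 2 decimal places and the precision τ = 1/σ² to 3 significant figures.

μ = 0.03, τ = 1290

For Normal(μ,σ), the p-quantile is μ + z_p·σ. Here z_{0.22} = -0.7722, z_{0.64} = 0.3585.
So 0.00489 = μ − 0.7722σ and 0.0364 = μ + 0.3585σ.
Subtracting: σ = (0.0364 − 0.00489)/(0.3585 − (-0.7722)) = 0.03.
Then μ = 0.00489 − (-0.7722)·0.03 = 0.03.
Precision τ = 1/σ² = 1/0.02787² = 1290.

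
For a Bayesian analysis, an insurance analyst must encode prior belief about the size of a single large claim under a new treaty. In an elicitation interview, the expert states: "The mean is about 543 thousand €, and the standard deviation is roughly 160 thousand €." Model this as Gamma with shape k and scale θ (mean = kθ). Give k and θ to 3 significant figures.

For Gamma(k, scale θ): mean = kθ, variance = kθ², so CV = 1/√k.
CV = SD/mean = 160/543 = 0.2947, hence k = 1/CV² = 11.5.
Then θ = mean/k = 543/11.5 = 47.1.

k ≈ 11.5, θ ≈ 47.1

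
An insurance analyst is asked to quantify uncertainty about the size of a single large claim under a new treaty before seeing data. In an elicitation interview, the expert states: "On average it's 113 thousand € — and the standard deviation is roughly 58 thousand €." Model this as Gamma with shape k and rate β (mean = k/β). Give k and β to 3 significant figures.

For Gamma(k, rate β): mean = k/β, variance = k/β², so CV = 1/√k.
CV = SD/mean = 58/113 = 0.5133, hence k = 1/CV² = 3.8.
Then β = k/mean = 3.8/113 = 0.0336.

k ≈ 3.8, β ≈ 0.0336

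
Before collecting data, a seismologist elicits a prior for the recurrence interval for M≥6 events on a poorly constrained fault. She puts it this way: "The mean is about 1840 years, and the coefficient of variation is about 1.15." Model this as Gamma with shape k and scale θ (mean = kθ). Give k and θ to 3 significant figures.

For Gamma(k, scale θ): mean = kθ, variance = kθ², so CV = 1/√k.
CV = 1.15, hence k = 1/CV² = 0.756.
Then θ = mean/k = 1840/0.756 = 2430.

k ≈ 0.756, θ ≈ 2430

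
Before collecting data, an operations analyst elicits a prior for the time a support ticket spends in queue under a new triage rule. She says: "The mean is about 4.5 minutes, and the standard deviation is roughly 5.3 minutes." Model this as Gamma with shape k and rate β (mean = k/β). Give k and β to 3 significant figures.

For Gamma(k, rate β): mean = k/β, variance = k/β², so CV = 1/√k.
CV = SD/mean = 5.3/4.5 = 1.178, hence k = 1/CV² = 0.721.
Then β = k/mean = 0.721/4.5 = 0.16.

k ≈ 0.721, β ≈ 0.16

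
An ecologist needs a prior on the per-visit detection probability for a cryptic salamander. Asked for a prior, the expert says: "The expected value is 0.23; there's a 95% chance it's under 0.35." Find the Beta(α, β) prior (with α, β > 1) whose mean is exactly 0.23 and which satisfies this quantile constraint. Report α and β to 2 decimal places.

With mean 0.23 fixed, write α = 0.23s, β = 0.77s where s = α+β.
Need P(θ < 0.35) = 0.95 under Beta(0.23s, 0.77s). Normal approximation: (q−m)/√(m(1−m)/s) ≈ z_{0.95} = 1.64, so s ≈ 0.23·0.77·(1.64)²/(0.35−0.23)² = 33.3.
At s = 33.3: P(θ<0.35) ≈ 0.941. Adjusting to match 0.95 gives s ≈ 37.17.
So α = 0.23·37.17 ≈ 8.55, β = 0.77·37.17 ≈ 28.62.

α ≈ 8.55, β ≈ 28.62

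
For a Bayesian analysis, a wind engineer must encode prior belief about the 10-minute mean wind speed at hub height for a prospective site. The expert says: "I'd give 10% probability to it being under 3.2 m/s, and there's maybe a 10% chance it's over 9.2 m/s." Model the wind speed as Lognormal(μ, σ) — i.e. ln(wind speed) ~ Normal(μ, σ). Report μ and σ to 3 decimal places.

μ ≈ 1.691, σ ≈ 0.412

If T ~ Lognormal(μ,σ) then ln T ~ Normal(μ,σ), so the p-quantile of ln T is μ + z_p·σ.
ln(3.2) = 1.163 and ln(9.2) = 2.219; z_{0.1} = -1.282, z_{0.9} = 1.282.
σ = (2.219 − 1.163)/(1.282 − (-1.282)) = 0.412.
μ = 1.163 − (-1.282)·0.412 = 1.691.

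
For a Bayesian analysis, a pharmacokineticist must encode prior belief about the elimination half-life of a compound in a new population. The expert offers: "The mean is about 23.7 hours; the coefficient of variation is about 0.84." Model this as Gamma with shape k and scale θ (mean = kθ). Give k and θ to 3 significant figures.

For Gamma(k, scale θ): mean = kθ, variance = kθ², so CV = 1/√k.
CV = 0.84, hence k = 1/CV² = 1.42.
Then θ = mean/k = 23.7/1.42 = 16.7.

k ≈ 1.42, θ ≈ 16.7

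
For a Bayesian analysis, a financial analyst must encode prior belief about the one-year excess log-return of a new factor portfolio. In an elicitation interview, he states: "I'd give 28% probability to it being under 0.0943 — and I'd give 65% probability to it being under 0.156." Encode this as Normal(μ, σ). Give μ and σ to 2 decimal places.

For Normal(μ,σ), the p-quantile is μ + z_p·σ. Here z_{0.28} = -0.5828, z_{0.65} = 0.3853.
So 0.0943 = μ − 0.5828σ and 0.156 = μ + 0.3853σ.
Subtracting: σ = (0.156 − 0.0943)/(0.3853 − (-0.5828)) = 0.06.
Then μ = 0.0943 − (-0.5828)·0.06 = 0.13.

μ = 0.13, σ = 0.06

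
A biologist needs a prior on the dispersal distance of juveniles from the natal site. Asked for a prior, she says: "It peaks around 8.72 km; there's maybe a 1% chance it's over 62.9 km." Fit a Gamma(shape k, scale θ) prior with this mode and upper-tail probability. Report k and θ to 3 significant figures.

Gamma(k,θ) with k>1 has mode (k−1)θ, so θ = 8.72/(k−1).
Need P(X < 62.9) = 0.99 with θ tied to k this way. Start at k = 2, θ = 8.72: P(X<62.9) ≈ 0.994.
Too high — lower k to spread out. Iterating converges to k ≈ 1.89.
Then θ = 8.72/(1.89−1) ≈ 9.77.

k ≈ 1.89, θ ≈ 9.77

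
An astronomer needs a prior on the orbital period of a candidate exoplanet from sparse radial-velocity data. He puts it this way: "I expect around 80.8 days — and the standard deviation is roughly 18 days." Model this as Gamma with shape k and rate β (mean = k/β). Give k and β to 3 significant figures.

For Gamma(k, rate β): mean = k/β, variance = k/β², so CV = 1/√k.
CV = SD/mean = 18/80.8 = 0.2228, hence k = 1/CV² = 20.2.
Then β = k/mean = 20.2/80.8 = 0.249.

k ≈ 20.2, β ≈ 0.249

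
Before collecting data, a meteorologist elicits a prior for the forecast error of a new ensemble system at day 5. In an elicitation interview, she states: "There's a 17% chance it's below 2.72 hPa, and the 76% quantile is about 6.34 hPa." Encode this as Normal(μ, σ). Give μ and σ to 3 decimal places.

For Normal(μ,σ), the p-quantile is μ + z_p·σ. Here z_{0.17} = -0.9542, z_{0.76} = 0.7063.
So 2.72 = μ − 0.9542σ and 6.34 = μ + 0.7063σ.
Subtracting: σ = (6.34 − 2.72)/(0.7063 − (-0.9542)) = 2.180.
Then μ = 2.72 − (-0.9542)·2.180 = 4.800.

μ = 4.800, σ = 2.180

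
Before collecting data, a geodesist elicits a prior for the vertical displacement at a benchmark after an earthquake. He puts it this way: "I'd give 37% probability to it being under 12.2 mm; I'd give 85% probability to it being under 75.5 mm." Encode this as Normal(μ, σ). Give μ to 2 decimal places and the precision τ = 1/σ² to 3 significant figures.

μ = 27.55, τ = 0.000467

For Normal(μ,σ), the p-quantile is μ + z_p·σ. Here z_{0.37} = -0.3319, z_{0.85} = 1.036.
So 12.2 = μ − 0.3319σ and 75.5 = μ + 1.036σ.
Subtracting: σ = (75.5 − 12.2)/(1.036 − (-0.3319)) = 46.26.
Then μ = 12.2 − (-0.3319)·46.26 = 27.55.
Precision τ = 1/σ² = 1/46.26² = 0.000467.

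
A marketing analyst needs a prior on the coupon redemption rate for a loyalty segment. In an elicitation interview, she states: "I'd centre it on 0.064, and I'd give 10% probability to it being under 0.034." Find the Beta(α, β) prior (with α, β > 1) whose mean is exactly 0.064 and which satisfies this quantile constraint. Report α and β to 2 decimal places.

α ≈ 5.85, β ≈ 85.58

With mean 0.064 fixed, write α = 0.064s, β = 0.936s where s = α+β.
Need P(θ < 0.034) = 0.1 under Beta(0.064s, 0.936s). Normal approximation: (q−m)/√(m(1−m)/s) ≈ z_{0.1} = -1.28, so s ≈ 0.064·0.936·(-1.28)²/(0.034−0.064)² = 109.3.
At s = 109.3: P(θ<0.034) ≈ 0.077. Adjusting to match 0.1 gives s ≈ 91.43.
So α = 0.064·91.43 ≈ 5.85, β = 0.936·91.43 ≈ 85.58.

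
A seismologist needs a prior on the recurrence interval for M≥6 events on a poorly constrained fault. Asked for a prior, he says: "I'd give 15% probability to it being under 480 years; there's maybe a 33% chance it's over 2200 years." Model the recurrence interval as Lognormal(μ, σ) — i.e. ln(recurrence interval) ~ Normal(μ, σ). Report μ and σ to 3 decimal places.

If T ~ Lognormal(μ,σ) then ln T ~ Normal(μ,σ), so the p-quantile of ln T is μ + z_p·σ.
ln(480) = 6.174 and ln(2200) = 7.696; z_{0.15} = -1.036, z_{0.67} = 0.4399.
σ = (7.696 − 6.174)/(0.4399 − (-1.036)) = 1.031.
μ = 6.174 − (-1.036)·1.031 = 7.243.

μ ≈ 7.243, σ ≈ 1.031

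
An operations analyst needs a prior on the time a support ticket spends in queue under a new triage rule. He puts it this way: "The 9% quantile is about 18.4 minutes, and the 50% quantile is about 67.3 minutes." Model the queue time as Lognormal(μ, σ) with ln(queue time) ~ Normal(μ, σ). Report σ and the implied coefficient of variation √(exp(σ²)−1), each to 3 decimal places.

σ ≈ 0.967, CV ≈ 1.244

If T ~ Lognormal(μ,σ) then ln T ~ Normal(μ,σ), so the p-quantile of ln T is μ + z_p·σ.
ln(18.4) = 2.912 and ln(67.3) = 4.209; z_{0.09} = -1.341, z_{0.5} = 0.
σ = (4.209 − 2.912)/(0 − (-1.341)) = 0.967.
μ = 2.912 − (-1.341)·0.967 = 4.209.
CV = √(exp(σ²)−1) = √(exp(0.9355)−1) = 1.244.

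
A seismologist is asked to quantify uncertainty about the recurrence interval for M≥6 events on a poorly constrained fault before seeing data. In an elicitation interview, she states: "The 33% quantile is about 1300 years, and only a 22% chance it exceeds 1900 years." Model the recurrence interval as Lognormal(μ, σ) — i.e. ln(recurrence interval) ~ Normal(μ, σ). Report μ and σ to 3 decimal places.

μ ≈ 7.308, σ ≈ 0.313

If T ~ Lognormal(μ,σ) then ln T ~ Normal(μ,σ), so the p-quantile of ln T is μ + z_p·σ.
ln(1300) = 7.17 and ln(1900) = 7.55; z_{0.33} = -0.4399, z_{0.78} = 0.7722.
σ = (7.55 − 7.17)/(0.7722 − (-0.4399)) = 0.313.
μ = 7.17 − (-0.4399)·0.313 = 7.308.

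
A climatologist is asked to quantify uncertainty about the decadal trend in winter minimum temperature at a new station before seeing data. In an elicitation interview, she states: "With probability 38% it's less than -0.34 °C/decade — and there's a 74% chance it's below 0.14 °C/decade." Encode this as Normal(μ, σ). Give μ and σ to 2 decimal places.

For Normal(μ,σ), the p-quantile is μ + z_p·σ. Here z_{0.38} = -0.3055, z_{0.74} = 0.6433.
So -0.34 = μ − 0.3055σ and 0.14 = μ + 0.6433σ.
Subtracting: σ = (0.14 − -0.34)/(0.6433 − (-0.3055)) = 0.51.
Then μ = -0.34 − (-0.3055)·0.51 = -0.19.

μ = -0.19, σ = 0.51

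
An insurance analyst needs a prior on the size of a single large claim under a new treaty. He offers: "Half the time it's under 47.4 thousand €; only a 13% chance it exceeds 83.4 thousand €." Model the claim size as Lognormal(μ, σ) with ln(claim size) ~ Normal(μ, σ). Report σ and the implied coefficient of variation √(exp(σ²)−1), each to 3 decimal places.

σ ≈ 0.502, CV ≈ 0.535

If T ~ Lognormal(μ,σ) then ln T ~ Normal(μ,σ), so the p-quantile of ln T is μ + z_p·σ.
ln(47.4) = 3.859 and ln(83.4) = 4.424; z_{0.5} = 0, z_{0.87} = 1.126.
σ = (4.424 − 3.859)/(1.126 − (0)) = 0.502.
μ = 3.859 − (0)·0.502 = 3.859.
CV = √(exp(σ²)−1) = √(exp(0.2516)−1) = 0.535.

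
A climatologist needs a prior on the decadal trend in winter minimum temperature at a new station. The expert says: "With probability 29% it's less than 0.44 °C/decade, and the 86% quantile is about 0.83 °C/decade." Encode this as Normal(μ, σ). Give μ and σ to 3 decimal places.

μ = 0.572, σ = 0.239

For Normal(μ,σ), the p-quantile is μ + z_p·σ. Here z_{0.29} = -0.5534, z_{0.86} = 1.08.
So 0.44 = μ − 0.5534σ and 0.83 = μ + 1.08σ.
Subtracting: σ = (0.83 − 0.44)/(1.08 − (-0.5534)) = 0.239.
Then μ = 0.44 − (-0.5534)·0.239 = 0.572.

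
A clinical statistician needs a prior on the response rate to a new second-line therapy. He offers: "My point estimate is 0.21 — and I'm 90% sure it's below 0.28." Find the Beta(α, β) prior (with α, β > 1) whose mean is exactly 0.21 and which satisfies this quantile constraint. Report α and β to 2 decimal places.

With mean 0.21 fixed, write α = 0.21s, β = 0.79s where s = α+β.
Need P(θ < 0.28) = 0.9 under Beta(0.21s, 0.79s). Normal approximation: (q−m)/√(m(1−m)/s) ≈ z_{0.9} = 1.28, so s ≈ 0.21·0.79·(1.28)²/(0.28−0.21)² = 55.6.
At s = 55.6: P(θ<0.28) ≈ 0.895. Adjusting to match 0.9 gives s ≈ 58.30.
So α = 0.21·58.30 ≈ 12.24, β = 0.79·58.30 ≈ 46.05.

α ≈ 12.24, β ≈ 46.05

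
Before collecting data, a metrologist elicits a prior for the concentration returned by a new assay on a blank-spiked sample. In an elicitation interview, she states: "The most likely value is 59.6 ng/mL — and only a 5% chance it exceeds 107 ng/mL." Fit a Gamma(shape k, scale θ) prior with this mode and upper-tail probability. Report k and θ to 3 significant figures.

Gamma(k,θ) with k>1 has mode (k−1)θ, so θ = 59.6/(k−1).
Need P(X < 107) = 0.95 with θ tied to k this way. Start at k = 2, θ = 59.6: P(X<107) ≈ 0.536.
Too low — raise k to concentrate. Iterating converges to k ≈ 9.14.
Then θ = 59.6/(9.14−1) ≈ 7.32.

k ≈ 9.14, θ ≈ 7.32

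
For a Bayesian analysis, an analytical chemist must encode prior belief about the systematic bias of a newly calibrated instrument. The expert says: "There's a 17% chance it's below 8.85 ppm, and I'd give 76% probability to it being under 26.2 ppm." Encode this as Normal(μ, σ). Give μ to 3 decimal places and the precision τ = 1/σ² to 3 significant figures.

The p-quantile of Normal(μ,σ) is μ + z_p·σ, with z_{0.17} = -0.9542 and z_{0.76} = 0.7063.
Eliminate σ: μ = (z₂·x₁ − z₁·x₂)/(z₂ − z₁) = (0.7063·8.85 − (-0.9542)·26.2)/1.66 = 18.820.
Then σ = (x₂ − x₁)/(z₂ − z₁) = (26.2 − 8.85)/1.66 = 10.449.
Precision τ = 1/σ² = 1/10.45² = 0.00916.

μ = 18.820, τ = 0.00916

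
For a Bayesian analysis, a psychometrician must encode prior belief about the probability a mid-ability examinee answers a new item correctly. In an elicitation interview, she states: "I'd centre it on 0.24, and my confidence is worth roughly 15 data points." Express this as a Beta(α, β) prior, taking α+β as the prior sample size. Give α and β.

α = 3.6, β = 11.4

Under the effective-sample-size interpretation, Beta(α, β) has prior mean α/(α+β) and prior sample size α+β.
So α+β = 15 and α/(α+β) = 0.24, giving α = 0.24·15 = 3.6 and β = 15 − 3.6 = 11.4.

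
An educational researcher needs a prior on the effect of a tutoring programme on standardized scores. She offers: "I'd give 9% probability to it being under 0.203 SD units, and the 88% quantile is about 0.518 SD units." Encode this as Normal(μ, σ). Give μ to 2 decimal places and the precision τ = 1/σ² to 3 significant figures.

μ = 0.37, τ = 63.8

For Normal(μ,σ), the p-quantile is μ + z_p·σ. Here z_{0.09} = -1.341, z_{0.88} = 1.175.
So 0.203 = μ − 1.341σ and 0.518 = μ + 1.175σ.
Subtracting: σ = (0.518 − 0.203)/(1.175 − (-1.341)) = 0.13.
Then μ = 0.203 − (-1.341)·0.13 = 0.37.
Precision τ = 1/σ² = 1/0.1252² = 63.8.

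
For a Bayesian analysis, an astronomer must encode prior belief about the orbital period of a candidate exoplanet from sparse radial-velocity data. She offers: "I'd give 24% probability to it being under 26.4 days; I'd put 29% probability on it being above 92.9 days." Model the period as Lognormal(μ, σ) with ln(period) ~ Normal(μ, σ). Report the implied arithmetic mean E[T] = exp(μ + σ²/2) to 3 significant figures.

E[T] ≈ 88 days

If T ~ Lognormal(μ,σ) then ln T ~ Normal(μ,σ), so the p-quantile of ln T is μ + z_p·σ.
ln(26.4) = 3.273 and ln(92.9) = 4.532; z_{0.24} = -0.7063, z_{0.71} = 0.5534.
σ = (4.532 − 3.273)/(0.5534 − (-0.7063)) = 0.999.
μ = 3.273 − (-0.7063)·0.999 = 3.979.
E[T] = exp(μ + σ²/2) = exp(3.979 + 0.4988) = 88 days.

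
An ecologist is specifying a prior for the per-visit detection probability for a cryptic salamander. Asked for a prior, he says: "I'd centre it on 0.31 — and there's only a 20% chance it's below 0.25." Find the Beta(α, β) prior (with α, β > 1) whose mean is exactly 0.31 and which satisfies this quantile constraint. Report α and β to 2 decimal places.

α ≈ 13.38, β ≈ 29.79

With mean 0.31 fixed, write α = 0.31s, β = 0.69s where s = α+β.
Need P(θ < 0.25) = 0.2 under Beta(0.31s, 0.69s). Normal approximation: (q−m)/√(m(1−m)/s) ≈ z_{0.2} = -0.842, so s ≈ 0.31·0.69·(-0.842)²/(0.25−0.31)² = 42.1.
At s = 42.1: P(θ<0.25) ≈ 0.203. Adjusting to match 0.2 gives s ≈ 43.17.
So α = 0.31·43.17 ≈ 13.38, β = 0.69·43.17 ≈ 29.79.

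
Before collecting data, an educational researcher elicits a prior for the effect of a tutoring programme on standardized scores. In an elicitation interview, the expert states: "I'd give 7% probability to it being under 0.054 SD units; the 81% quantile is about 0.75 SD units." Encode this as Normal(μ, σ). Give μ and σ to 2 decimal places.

μ = 0.49, σ = 0.30

For Normal(μ,σ), the p-quantile is μ + z_p·σ. Here z_{0.07} = -1.476, z_{0.81} = 0.8779.
So 0.054 = μ − 1.476σ and 0.75 = μ + 0.8779σ.
Subtracting: σ = (0.75 − 0.054)/(0.8779 − (-1.476)) = 0.30.
Then μ = 0.054 − (-1.476)·0.30 = 0.49.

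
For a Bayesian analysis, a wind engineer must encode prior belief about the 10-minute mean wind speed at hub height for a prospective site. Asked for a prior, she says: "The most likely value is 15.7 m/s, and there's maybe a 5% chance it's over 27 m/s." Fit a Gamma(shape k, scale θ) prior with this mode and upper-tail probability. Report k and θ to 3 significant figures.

k ≈ 10.5, θ ≈ 1.65

Gamma(k,θ) with k>1 has mode (k−1)θ, so θ = 15.7/(k−1).
Need P(X < 27) = 0.95 with θ tied to k this way. Start at k = 2, θ = 15.7: P(X<27) ≈ 0.513.
Too low — raise k to concentrate. Iterating converges to k ≈ 10.5.
Then θ = 15.7/(10.5−1) ≈ 1.65.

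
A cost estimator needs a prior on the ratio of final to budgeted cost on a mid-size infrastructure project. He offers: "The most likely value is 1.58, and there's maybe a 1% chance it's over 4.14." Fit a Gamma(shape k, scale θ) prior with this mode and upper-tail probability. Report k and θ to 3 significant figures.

Gamma(k,θ) with k>1 has mode (k−1)θ, so θ = 1.58/(k−1).
Need P(X < 4.14) = 0.99 with θ tied to k this way. Start at k = 2, θ = 1.58: P(X<4.14) ≈ 0.737.
Too low — raise k to concentrate. Iterating converges to k ≈ 6.01.
Then θ = 1.58/(6.01−1) ≈ 0.316.

k ≈ 6.01, θ ≈ 0.316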